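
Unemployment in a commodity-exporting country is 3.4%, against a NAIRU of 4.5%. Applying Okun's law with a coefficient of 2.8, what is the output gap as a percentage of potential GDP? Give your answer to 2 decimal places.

The unemployment gap is 3.4 - 4.5 = -1.1 percentage points.
Okun's law gives an output gap of -2.8 × (-1.1) = 3.08%, i.e. 3.08% above potential.

3.08%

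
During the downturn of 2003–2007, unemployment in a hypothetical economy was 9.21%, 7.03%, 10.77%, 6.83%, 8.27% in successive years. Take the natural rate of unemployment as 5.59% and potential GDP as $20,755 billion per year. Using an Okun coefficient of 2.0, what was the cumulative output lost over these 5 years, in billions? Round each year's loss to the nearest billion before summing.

Year 2003: gap = -2.0 × (9.21 - 5.59) = -7.24%, loss ≈ 20755 × 7.24/100 ≈ 1503.
Year 2004: gap = -2.0 × (7.03 - 5.59) = -2.88%, loss ≈ 20755 × 2.88/100 ≈ 598.
Year 2005: gap = -2.0 × (10.77 - 5.59) = -10.36%, loss ≈ 20755 × 10.36/100 ≈ 2150.
Year 2006: gap = -2.0 × (6.83 - 5.59) = -2.48%, loss ≈ 20755 × 2.48/100 ≈ 515.
Year 2007: gap = -2.0 × (8.27 - 5.59) = -5.36%, loss ≈ 20755 × 5.36/100 ≈ 1112.
Total lost output = 1503 + 598 + 2150 + 515 + 1112 = 5878 billion.

$5,878 billion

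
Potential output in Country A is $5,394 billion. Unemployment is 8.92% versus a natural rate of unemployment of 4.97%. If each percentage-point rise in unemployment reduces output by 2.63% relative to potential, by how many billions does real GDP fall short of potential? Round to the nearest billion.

Output gap = -2.63 × (8.92 - 4.97) = -2.63 × 3.95 = -10.3885%.
Actual GDP ≈ 5394 × 0.896115 ≈ 4834 billion, so the shortfall is 5394 - 4834 = 560 billion.

$560 billion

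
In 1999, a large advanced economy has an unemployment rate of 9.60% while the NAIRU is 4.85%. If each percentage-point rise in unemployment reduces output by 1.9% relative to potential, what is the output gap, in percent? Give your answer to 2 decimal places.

The unemployment gap is 9.6 - 4.85 = 4.75 percentage points.
Okun's law gives an output gap of -1.9 × 4.75 = -9.025%, i.e. 9.03% below potential.

-9.03%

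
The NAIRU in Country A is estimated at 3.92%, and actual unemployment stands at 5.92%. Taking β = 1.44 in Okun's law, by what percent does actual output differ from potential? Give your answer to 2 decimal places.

The unemployment gap is 5.92 - 3.92 = 2 percentage points.
Okun's law gives an output gap of -1.44 × 2 = -2.88%, i.e. 2.88% below potential.

-2.88%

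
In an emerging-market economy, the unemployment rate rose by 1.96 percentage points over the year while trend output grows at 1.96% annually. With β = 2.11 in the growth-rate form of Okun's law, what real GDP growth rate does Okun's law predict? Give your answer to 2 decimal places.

Growth-rate Okun's law: g_Y = g_Y* - β × Δu.
g_Y = 1.96 - 2.11 × (1.96) = 1.96 - 4.1356 = -2.1756%, i.e. -2.18% to 2 d.p.

-2.18%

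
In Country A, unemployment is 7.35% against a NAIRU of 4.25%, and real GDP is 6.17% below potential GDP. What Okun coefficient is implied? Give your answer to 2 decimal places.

Okun's law: output gap = -β × (u - u*).
-6.17 = -β × (7.35 - 4.25) = -β × 3.1, so β = 6.17/3.1 = 1.99.

β ≈ 1.99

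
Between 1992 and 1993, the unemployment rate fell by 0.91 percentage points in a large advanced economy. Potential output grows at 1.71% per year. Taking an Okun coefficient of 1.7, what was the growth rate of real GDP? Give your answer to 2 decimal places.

3.26%

Growth-rate Okun's law: g_Y = g_Y* - β × Δu.
g_Y = 1.71 - 1.7 × (-0.91) = 1.71 + 1.547 = 3.257%, i.e. 3.26% to 2 d.p.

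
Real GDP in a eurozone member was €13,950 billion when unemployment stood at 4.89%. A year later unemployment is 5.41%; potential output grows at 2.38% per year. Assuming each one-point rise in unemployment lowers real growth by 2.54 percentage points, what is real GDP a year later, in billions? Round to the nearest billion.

Δu = 5.41 - 4.89 = 0.52 points.
Okun's law (growth form): g_Y = g_Y* - β × Δu = 2.38 - 2.54 × (0.52) = 2.38 - 1.3208 = 1.0592%.
Real GDP in the next year = 13950 × (1 + 1.0592/100) = 13950 × 1.010592 ≈ 14098 billion.

€14,098 billion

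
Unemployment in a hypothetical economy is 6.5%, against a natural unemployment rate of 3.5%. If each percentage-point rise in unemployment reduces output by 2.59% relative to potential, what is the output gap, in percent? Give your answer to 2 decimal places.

-7.77%

The unemployment gap is 6.5 - 3.5 = 3 percentage points.
Okun's law gives an output gap of -2.59 × 3 = -7.77%, i.e. 7.77% below potential.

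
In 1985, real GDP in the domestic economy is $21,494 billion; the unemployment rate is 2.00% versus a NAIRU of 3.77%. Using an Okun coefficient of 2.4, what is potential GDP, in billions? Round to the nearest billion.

$20,618 billion

Unemployment gap = 2 - 3.77 = -1.77 points, so output gap = -2.4 × (-1.77) = 4.248%.
Since Y = Y* × (1 + gap/100), Y* = 21494/1.04248 ≈ 20618 billion.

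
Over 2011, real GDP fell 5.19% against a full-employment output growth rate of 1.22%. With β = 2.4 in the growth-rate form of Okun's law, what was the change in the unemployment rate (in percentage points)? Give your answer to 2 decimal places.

Growth-rate Okun's law: g_Y = g_Y* - β × Δu, so Δu = (g_Y* - g_Y)/β.
Δu = (1.22 + 5.19)/2.4 = 6.41/2.4 = 2.67 percentage points.

2.67 percentage points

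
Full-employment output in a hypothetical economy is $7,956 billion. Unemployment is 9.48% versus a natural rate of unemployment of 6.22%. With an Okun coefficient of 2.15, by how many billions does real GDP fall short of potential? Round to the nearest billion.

$558 billion

Output gap = -2.15 × (9.48 - 6.22) = -2.15 × 3.26 = -7.009%.
Actual GDP ≈ 7956 × 0.92991 ≈ 7398 billion, so the shortfall is 7956 - 7398 = 558 billion.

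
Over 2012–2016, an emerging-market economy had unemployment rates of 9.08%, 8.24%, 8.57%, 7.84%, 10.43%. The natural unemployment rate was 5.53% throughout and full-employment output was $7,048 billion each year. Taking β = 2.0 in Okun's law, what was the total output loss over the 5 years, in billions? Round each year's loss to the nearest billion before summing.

$2,328 billion

Year 2012: gap = -2.0 × (9.08 - 5.53) = -7.1%, loss ≈ 7048 × 7.1/100 ≈ 500.
Year 2013: gap = -2.0 × (8.24 - 5.53) = -5.42%, loss ≈ 7048 × 5.42/100 ≈ 382.
Year 2014: gap = -2.0 × (8.57 - 5.53) = -6.08%, loss ≈ 7048 × 6.08/100 ≈ 429.
Year 2015: gap = -2.0 × (7.84 - 5.53) = -4.62%, loss ≈ 7048 × 4.62/100 ≈ 326.
Year 2016: gap = -2.0 × (10.43 - 5.53) = -9.8%, loss ≈ 7048 × 9.8/100 ≈ 691.
Total lost output = 500 + 382 + 429 + 326 + 691 = 2328 billion.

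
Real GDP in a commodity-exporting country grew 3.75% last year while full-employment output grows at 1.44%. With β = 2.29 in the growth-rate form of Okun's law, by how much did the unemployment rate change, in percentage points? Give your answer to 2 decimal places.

Growth-rate Okun's law: g_Y = g_Y* - β × Δu, so Δu = (g_Y* - g_Y)/β.
Δu = (1.44 - 3.75)/2.29 = -2.31/2.29 = -1.01 percentage points.

-1.01 percentage points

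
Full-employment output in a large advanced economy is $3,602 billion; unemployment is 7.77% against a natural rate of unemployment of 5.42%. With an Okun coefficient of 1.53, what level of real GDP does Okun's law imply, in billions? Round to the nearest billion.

$3,472 billion

Unemployment gap = 7.77 - 5.42 = 2.35 points, so the output gap is -1.53 × 2.35 = -3.5955%.
Actual GDP = 3602 × (1 - 3.5955/100) = 3602 × 0.964045 ≈ 3472 billion.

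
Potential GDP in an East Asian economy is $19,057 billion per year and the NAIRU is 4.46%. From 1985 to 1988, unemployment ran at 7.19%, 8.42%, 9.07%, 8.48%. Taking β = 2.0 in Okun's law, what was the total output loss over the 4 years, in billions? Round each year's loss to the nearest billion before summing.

Year 1985: gap = -2.0 × (7.19 - 4.46) = -5.46%, loss ≈ 19057 × 5.46/100 ≈ 1041.
Year 1986: gap = -2.0 × (8.42 - 4.46) = -7.92%, loss ≈ 19057 × 7.92/100 ≈ 1509.
Year 1987: gap = -2.0 × (9.07 - 4.46) = -9.22%, loss ≈ 19057 × 9.22/100 ≈ 1757.
Year 1988: gap = -2.0 × (8.48 - 4.46) = -8.04%, loss ≈ 19057 × 8.04/100 ≈ 1532.
Total lost output = 1041 + 1509 + 1757 + 1532 = 5839 billion.

$5,839 billion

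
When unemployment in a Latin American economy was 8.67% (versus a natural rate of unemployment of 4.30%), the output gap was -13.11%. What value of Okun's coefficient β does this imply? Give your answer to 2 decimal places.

β ≈ 3.00

Okun's law: output gap = -β × (u - u*).
-13.11 = -β × (8.67 - 4.3) = -β × 4.37, so β = 13.11/4.37 = 3.00.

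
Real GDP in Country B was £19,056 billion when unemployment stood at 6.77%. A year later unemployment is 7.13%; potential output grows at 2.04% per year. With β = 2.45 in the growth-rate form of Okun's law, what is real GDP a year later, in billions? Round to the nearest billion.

Δu = 7.13 - 6.77 = 0.36 points.
Okun's law (growth form): g_Y = g_Y* - β × Δu = 2.04 - 2.45 × (0.36) = 2.04 - 0.882 = 1.158%.
Real GDP in the next year = 19056 × (1 + 1.158/100) = 19056 × 1.01158 ≈ 19277 billion.

£19,277 billion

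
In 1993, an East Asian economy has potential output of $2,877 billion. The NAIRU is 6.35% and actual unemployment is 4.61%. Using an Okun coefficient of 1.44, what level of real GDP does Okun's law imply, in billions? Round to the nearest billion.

Unemployment gap = 4.61 - 6.35 = -1.74 points, so the output gap is -1.44 × (-1.74) = 2.5056%.
Actual GDP = 2877 × (1 + 2.5056/100) = 2877 × 1.025056 ≈ 2949 billion.

$2,949 billion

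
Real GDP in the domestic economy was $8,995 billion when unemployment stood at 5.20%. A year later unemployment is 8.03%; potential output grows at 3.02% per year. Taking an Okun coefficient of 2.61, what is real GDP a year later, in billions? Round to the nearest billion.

Δu = 8.03 - 5.2 = 2.83 points.
Okun's law (growth form): g_Y = g_Y* - β × Δu = 3.02 - 2.61 × (2.83) = 3.02 - 7.3863 = -4.3663%.
Real GDP in the next year = 8995 × (1 - 4.3663/100) = 8995 × 0.956337 ≈ 8602 billion.

$8,602 billion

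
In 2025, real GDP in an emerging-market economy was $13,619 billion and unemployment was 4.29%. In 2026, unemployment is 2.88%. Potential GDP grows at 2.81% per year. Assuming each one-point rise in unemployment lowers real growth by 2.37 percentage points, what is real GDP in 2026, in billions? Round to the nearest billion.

$14,457 billion

Δu = 2.88 - 4.29 = -1.41 points.
Okun's law (growth form): g_Y = g_Y* - β × Δu = 2.81 - 2.37 × (-1.41) = 2.81 + 3.3417 = 6.1517%.
Real GDP in the next year = 13619 × (1 + 6.1517/100) = 13619 × 1.061517 ≈ 14457 billion.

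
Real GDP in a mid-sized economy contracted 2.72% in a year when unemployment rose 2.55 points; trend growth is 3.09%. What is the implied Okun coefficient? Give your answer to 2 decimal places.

Growth form: g_Y = g_Y* - β × Δu, so β = (g_Y* - g_Y)/Δu.
β = (3.09 + 2.72)/2.55 = 5.81/2.55 = 2.28.

β ≈ 2.28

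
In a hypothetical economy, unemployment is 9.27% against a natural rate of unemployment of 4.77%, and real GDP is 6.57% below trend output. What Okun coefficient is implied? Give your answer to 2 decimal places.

Okun's law: output gap = -β × (u - u*).
-6.57 = -β × (9.27 - 4.77) = -β × 4.5, so β = 6.57/4.5 = 1.46.

β ≈ 1.46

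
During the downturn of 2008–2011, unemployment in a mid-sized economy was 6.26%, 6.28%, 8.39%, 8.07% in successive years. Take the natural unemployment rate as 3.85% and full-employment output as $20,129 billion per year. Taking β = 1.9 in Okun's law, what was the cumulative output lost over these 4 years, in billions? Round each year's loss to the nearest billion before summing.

$5,201 billion

Year 2008: gap = -1.9 × (6.26 - 3.85) = -4.579%, loss ≈ 20129 × 4.579/100 ≈ 922.
Year 2009: gap = -1.9 × (6.28 - 3.85) = -4.617%, loss ≈ 20129 × 4.617/100 ≈ 929.
Year 2010: gap = -1.9 × (8.39 - 3.85) = -8.626%, loss ≈ 20129 × 8.626/100 ≈ 1736.
Year 2011: gap = -1.9 × (8.07 - 3.85) = -8.018%, loss ≈ 20129 × 8.018/100 ≈ 1614.
Total lost output = 922 + 929 + 1736 + 1614 = 5201 billion.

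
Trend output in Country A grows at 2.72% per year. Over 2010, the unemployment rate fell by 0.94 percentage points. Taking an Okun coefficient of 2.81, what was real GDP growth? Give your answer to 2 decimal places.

5.36%

Growth-rate Okun's law: g_Y = g_Y* - β × Δu.
g_Y = 2.72 - 2.81 × (-0.94) = 2.72 + 2.6414 = 5.3614%, i.e. 5.36% to 2 d.p.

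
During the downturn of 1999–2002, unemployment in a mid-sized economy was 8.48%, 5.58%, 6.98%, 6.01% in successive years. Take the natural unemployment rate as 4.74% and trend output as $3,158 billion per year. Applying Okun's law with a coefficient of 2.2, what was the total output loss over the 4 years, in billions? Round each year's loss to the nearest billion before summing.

$562 billion

Year 1999: gap = -2.2 × (8.48 - 4.74) = -8.228%, loss ≈ 3158 × 8.228/100 ≈ 260.
Year 2000: gap = -2.2 × (5.58 - 4.74) = -1.848%, loss ≈ 3158 × 1.848/100 ≈ 58.
Year 2001: gap = -2.2 × (6.98 - 4.74) = -4.928%, loss ≈ 3158 × 4.928/100 ≈ 156.
Year 2002: gap = -2.2 × (6.01 - 4.74) = -2.794%, loss ≈ 3158 × 2.794/100 ≈ 88.
Total lost output = 260 + 58 + 156 + 88 = 562 billion.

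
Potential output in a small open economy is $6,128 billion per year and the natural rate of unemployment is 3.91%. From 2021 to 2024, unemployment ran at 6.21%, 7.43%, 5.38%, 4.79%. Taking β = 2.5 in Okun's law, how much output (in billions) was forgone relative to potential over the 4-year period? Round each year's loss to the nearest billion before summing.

Year 2021: gap = -2.5 × (6.21 - 3.91) = -5.75%, loss ≈ 6128 × 5.75/100 ≈ 352.
Year 2022: gap = -2.5 × (7.43 - 3.91) = -8.8%, loss ≈ 6128 × 8.8/100 ≈ 539.
Year 2023: gap = -2.5 × (5.38 - 3.91) = -3.675%, loss ≈ 6128 × 3.675/100 ≈ 225.
Year 2024: gap = -2.5 × (4.79 - 3.91) = -2.2%, loss ≈ 6128 × 2.2/100 ≈ 135.
Total lost output = 352 + 539 + 225 + 135 = 1251 billion.

$1,251 billion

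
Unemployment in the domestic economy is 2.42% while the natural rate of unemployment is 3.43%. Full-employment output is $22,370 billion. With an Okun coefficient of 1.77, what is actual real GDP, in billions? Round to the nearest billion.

$22,770 billion

Unemployment gap = 2.42 - 3.43 = -1.01 points, so the output gap is -1.77 × (-1.01) = 1.7877%.
Actual GDP = 22370 × (1 + 1.7877/100) = 22370 × 1.017877 ≈ 22770 billion.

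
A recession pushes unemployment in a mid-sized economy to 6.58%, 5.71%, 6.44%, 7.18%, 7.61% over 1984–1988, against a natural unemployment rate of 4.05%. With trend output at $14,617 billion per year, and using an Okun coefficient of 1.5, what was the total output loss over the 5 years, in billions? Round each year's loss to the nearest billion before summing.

$2,910 billion

Year 1984: gap = -1.5 × (6.58 - 4.05) = -3.795%, loss ≈ 14617 × 3.795/100 ≈ 555.
Year 1985: gap = -1.5 × (5.71 - 4.05) = -2.49%, loss ≈ 14617 × 2.49/100 ≈ 364.
Year 1986: gap = -1.5 × (6.44 - 4.05) = -3.585%, loss ≈ 14617 × 3.585/100 ≈ 524.
Year 1987: gap = -1.5 × (7.18 - 4.05) = -4.695%, loss ≈ 14617 × 4.695/100 ≈ 686.
Year 1988: gap = -1.5 × (7.61 - 4.05) = -5.34%, loss ≈ 14617 × 5.34/100 ≈ 781.
Total lost output = 555 + 364 + 524 + 686 + 781 = 2910 billion.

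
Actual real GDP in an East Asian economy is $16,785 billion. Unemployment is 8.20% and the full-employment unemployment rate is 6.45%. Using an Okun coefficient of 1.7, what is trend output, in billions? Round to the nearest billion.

Unemployment gap = 8.2 - 6.45 = 1.75 points, so output gap = -1.7 × 1.75 = -2.975%.
Since Y = Y* × (1 + gap/100), Y* = 16785/0.97025 ≈ 17300 billion.

$17,300 billion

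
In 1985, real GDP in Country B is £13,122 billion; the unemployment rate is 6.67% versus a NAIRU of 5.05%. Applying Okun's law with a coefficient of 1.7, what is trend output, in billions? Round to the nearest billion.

£13,494 billion

Unemployment gap = 6.67 - 5.05 = 1.62 points, so output gap = -1.7 × 1.62 = -2.754%.
Since Y = Y* × (1 + gap/100), Y* = 13122/0.97246 ≈ 13494 billion.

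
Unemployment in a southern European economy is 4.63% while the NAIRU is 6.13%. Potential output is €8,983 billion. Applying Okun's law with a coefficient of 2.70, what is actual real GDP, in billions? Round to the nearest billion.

Unemployment gap = 4.63 - 6.13 = -1.5 points, so the output gap is -2.7 × (-1.5) = 4.05%.
Actual GDP = 8983 × (1 + 4.05/100) = 8983 × 1.0405 ≈ 9347 billion.

€9,347 billion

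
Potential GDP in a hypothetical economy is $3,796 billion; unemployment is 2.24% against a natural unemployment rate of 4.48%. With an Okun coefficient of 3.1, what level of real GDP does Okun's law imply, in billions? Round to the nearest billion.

Unemployment gap = 2.24 - 4.48 = -2.24 points, so the output gap is -3.1 × (-2.24) = 6.944%.
Actual GDP = 3796 × (1 + 6.944/100) = 3796 × 1.06944 ≈ 4060 billion.

$4,060 billion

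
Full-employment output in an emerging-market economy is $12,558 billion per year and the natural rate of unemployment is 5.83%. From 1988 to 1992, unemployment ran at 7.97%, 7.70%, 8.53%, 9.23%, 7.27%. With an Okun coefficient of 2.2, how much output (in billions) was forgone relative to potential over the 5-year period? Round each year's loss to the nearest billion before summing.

$3,191 billion

Year 1988: gap = -2.2 × (7.97 - 5.83) = -4.708%, loss ≈ 12558 × 4.708/100 ≈ 591.
Year 1989: gap = -2.2 × (7.7 - 5.83) = -4.114%, loss ≈ 12558 × 4.114/100 ≈ 517.
Year 1990: gap = -2.2 × (8.53 - 5.83) = -5.94%, loss ≈ 12558 × 5.94/100 ≈ 746.
Year 1991: gap = -2.2 × (9.23 - 5.83) = -7.48%, loss ≈ 12558 × 7.48/100 ≈ 939.
Year 1992: gap = -2.2 × (7.27 - 5.83) = -3.168%, loss ≈ 12558 × 3.168/100 ≈ 398.
Total lost output = 591 + 517 + 746 + 939 + 398 = 3191 billion.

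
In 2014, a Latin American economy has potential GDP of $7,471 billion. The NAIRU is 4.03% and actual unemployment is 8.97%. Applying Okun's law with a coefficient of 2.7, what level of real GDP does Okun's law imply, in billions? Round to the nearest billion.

Unemployment gap = 8.97 - 4.03 = 4.94 points, so the output gap is -2.7 × 4.94 = -13.338%.
Actual GDP = 7471 × (1 - 13.338/100) = 7471 × 0.86662 ≈ 6475 billion.

$6,475 billion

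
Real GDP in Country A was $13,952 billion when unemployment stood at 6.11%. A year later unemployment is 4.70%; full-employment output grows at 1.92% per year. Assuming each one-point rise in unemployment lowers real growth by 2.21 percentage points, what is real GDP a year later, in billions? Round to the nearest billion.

Δu = 4.7 - 6.11 = -1.41 points.
Okun's law (growth form): g_Y = g_Y* - β × Δu = 1.92 - 2.21 × (-1.41) = 1.92 + 3.1161 = 5.0361%.
Real GDP in the next year = 13952 × (1 + 5.0361/100) = 13952 × 1.050361 ≈ 14655 billion.

$14,655 billion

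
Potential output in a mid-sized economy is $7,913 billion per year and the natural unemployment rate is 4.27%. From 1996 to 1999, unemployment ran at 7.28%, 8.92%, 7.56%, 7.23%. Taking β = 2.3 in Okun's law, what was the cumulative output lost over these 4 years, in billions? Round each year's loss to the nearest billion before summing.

Year 1996: gap = -2.3 × (7.28 - 4.27) = -6.923%, loss ≈ 7913 × 6.923/100 ≈ 548.
Year 1997: gap = -2.3 × (8.92 - 4.27) = -10.695%, loss ≈ 7913 × 10.695/100 ≈ 846.
Year 1998: gap = -2.3 × (7.56 - 4.27) = -7.567%, loss ≈ 7913 × 7.567/100 ≈ 599.
Year 1999: gap = -2.3 × (7.23 - 4.27) = -6.808%, loss ≈ 7913 × 6.808/100 ≈ 539.
Total lost output = 548 + 846 + 599 + 539 = 2532 billion.

$2,532 billion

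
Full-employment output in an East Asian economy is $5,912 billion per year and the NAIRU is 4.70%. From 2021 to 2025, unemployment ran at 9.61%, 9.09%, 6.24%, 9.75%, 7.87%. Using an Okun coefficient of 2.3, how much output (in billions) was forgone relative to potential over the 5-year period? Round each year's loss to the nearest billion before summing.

$2,592 billion

Year 2021: gap = -2.3 × (9.61 - 4.7) = -11.293%, loss ≈ 5912 × 11.293/100 ≈ 668.
Year 2022: gap = -2.3 × (9.09 - 4.7) = -10.097%, loss ≈ 5912 × 10.097/100 ≈ 597.
Year 2023: gap = -2.3 × (6.24 - 4.7) = -3.542%, loss ≈ 5912 × 3.542/100 ≈ 209.
Year 2024: gap = -2.3 × (9.75 - 4.7) = -11.615%, loss ≈ 5912 × 11.615/100 ≈ 687.
Year 2025: gap = -2.3 × (7.87 - 4.7) = -7.291%, loss ≈ 5912 × 7.291/100 ≈ 431.
Total lost output = 668 + 597 + 209 + 687 + 431 = 2592 billion.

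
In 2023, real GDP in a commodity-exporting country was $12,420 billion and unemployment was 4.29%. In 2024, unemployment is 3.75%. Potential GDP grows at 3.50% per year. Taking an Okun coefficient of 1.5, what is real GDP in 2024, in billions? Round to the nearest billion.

$12,955 billion

Δu = 3.75 - 4.29 = -0.54 points.
Okun's law (growth form): g_Y = g_Y* - β × Δu = 3.50 - 1.5 × (-0.54) = 3.5 + 0.81 = 4.31%.
Real GDP in the next year = 12420 × (1 + 4.31/100) = 12420 × 1.0431 ≈ 12955 billion.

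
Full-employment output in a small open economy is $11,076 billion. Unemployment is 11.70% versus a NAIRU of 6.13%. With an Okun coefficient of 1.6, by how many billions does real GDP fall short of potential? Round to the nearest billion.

Output gap = -1.6 × (11.7 - 6.13) = -1.6 × 5.57 = -8.912%.
Actual GDP ≈ 11076 × 0.91088 ≈ 10089 billion, so the shortfall is 11076 - 10089 = 987 billion.

$987 billion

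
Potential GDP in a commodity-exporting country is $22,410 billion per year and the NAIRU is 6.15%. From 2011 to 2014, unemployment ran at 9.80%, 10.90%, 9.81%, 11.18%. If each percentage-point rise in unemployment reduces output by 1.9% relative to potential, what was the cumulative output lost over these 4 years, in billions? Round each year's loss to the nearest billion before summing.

Year 2011: gap = -1.9 × (9.8 - 6.15) = -6.935%, loss ≈ 22410 × 6.935/100 ≈ 1554.
Year 2012: gap = -1.9 × (10.9 - 6.15) = -9.025%, loss ≈ 22410 × 9.025/100 ≈ 2023.
Year 2013: gap = -1.9 × (9.81 - 6.15) = -6.954%, loss ≈ 22410 × 6.954/100 ≈ 1558.
Year 2014: gap = -1.9 × (11.18 - 6.15) = -9.557%, loss ≈ 22410 × 9.557/100 ≈ 2142.
Total lost output = 1554 + 2023 + 1558 + 2142 = 7277 billion.

$7,277 billion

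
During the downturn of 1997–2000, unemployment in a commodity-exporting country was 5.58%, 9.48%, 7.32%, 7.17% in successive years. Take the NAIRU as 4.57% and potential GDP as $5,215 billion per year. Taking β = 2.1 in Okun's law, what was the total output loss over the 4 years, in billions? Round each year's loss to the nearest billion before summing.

Year 1997: gap = -2.1 × (5.58 - 4.57) = -2.121%, loss ≈ 5215 × 2.121/100 ≈ 111.
Year 1998: gap = -2.1 × (9.48 - 4.57) = -10.311%, loss ≈ 5215 × 10.311/100 ≈ 538.
Year 1999: gap = -2.1 × (7.32 - 4.57) = -5.775%, loss ≈ 5215 × 5.775/100 ≈ 301.
Year 2000: gap = -2.1 × (7.17 - 4.57) = -5.46%, loss ≈ 5215 × 5.46/100 ≈ 285.
Total lost output = 111 + 538 + 301 + 285 = 1235 billion.

$1,235 billion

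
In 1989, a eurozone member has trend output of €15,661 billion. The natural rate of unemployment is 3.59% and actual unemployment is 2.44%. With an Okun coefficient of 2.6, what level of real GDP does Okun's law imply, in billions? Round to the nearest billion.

Unemployment gap = 2.44 - 3.59 = -1.15 points, so the output gap is -2.6 × (-1.15) = 2.99%.
Actual GDP = 15661 × (1 + 2.99/100) = 15661 × 1.0299 ≈ 16129 billion.

€16,129 billion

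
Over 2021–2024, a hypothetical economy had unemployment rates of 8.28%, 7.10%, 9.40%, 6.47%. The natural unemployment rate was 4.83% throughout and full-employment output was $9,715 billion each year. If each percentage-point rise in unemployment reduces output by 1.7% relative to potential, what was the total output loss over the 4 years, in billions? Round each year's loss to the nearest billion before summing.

Year 2021: gap = -1.7 × (8.28 - 4.83) = -5.865%, loss ≈ 9715 × 5.865/100 ≈ 570.
Year 2022: gap = -1.7 × (7.1 - 4.83) = -3.859%, loss ≈ 9715 × 3.859/100 ≈ 375.
Year 2023: gap = -1.7 × (9.4 - 4.83) = -7.769%, loss ≈ 9715 × 7.769/100 ≈ 755.
Year 2024: gap = -1.7 × (6.47 - 4.83) = -2.788%, loss ≈ 9715 × 2.788/100 ≈ 271.
Total lost output = 570 + 375 + 755 + 271 = 1971 billion.

$1,971 billion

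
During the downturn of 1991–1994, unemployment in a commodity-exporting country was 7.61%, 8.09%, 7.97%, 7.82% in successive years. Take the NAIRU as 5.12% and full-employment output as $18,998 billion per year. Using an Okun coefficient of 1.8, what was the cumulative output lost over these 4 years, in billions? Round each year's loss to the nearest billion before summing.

Year 1991: gap = -1.8 × (7.61 - 5.12) = -4.482%, loss ≈ 18998 × 4.482/100 ≈ 851.
Year 1992: gap = -1.8 × (8.09 - 5.12) = -5.346%, loss ≈ 18998 × 5.346/100 ≈ 1016.
Year 1993: gap = -1.8 × (7.97 - 5.12) = -5.13%, loss ≈ 18998 × 5.13/100 ≈ 975.
Year 1994: gap = -1.8 × (7.82 - 5.12) = -4.86%, loss ≈ 18998 × 4.86/100 ≈ 923.
Total lost output = 851 + 1016 + 975 + 923 = 3765 billion.

$3,765 billion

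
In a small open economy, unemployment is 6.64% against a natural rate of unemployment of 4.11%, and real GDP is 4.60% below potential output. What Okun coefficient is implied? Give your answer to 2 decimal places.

β ≈ 1.82

Okun's law: output gap = -β × (u - u*).
-4.60 = -β × (6.64 - 4.11) = -β × 2.53, so β = 4.6/2.53 = 1.82.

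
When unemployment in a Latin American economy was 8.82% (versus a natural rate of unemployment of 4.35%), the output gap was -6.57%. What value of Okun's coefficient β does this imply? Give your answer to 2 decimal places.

β ≈ 1.47

Okun's law: output gap = -β × (u - u*).
-6.57 = -β × (8.82 - 4.35) = -β × 4.47, so β = 6.57/4.47 = 1.47.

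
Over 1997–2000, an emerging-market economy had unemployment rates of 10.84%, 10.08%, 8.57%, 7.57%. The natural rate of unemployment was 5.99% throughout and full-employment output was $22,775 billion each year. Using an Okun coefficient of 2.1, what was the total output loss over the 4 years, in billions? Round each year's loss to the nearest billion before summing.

Year 1997: gap = -2.1 × (10.84 - 5.99) = -10.185%, loss ≈ 22775 × 10.185/100 ≈ 2320.
Year 1998: gap = -2.1 × (10.08 - 5.99) = -8.589%, loss ≈ 22775 × 8.589/100 ≈ 1956.
Year 1999: gap = -2.1 × (8.57 - 5.99) = -5.418%, loss ≈ 22775 × 5.418/100 ≈ 1234.
Year 2000: gap = -2.1 × (7.57 - 5.99) = -3.318%, loss ≈ 22775 × 3.318/100 ≈ 756.
Total lost output = 2320 + 1956 + 1234 + 756 = 6266 billion.

$6,266 billion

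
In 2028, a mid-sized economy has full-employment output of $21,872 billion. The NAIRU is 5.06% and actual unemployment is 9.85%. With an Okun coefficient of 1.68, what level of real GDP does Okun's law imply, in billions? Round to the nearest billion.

$20,112 billion

Unemployment gap = 9.85 - 5.06 = 4.79 points, so the output gap is -1.68 × 4.79 = -8.0472%.
Actual GDP = 21872 × (1 - 8.0472/100) = 21872 × 0.919528 ≈ 20112 billion.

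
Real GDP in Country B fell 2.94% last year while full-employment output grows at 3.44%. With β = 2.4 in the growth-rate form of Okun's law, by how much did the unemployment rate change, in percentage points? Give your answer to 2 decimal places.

2.66 percentage points

Growth-rate Okun's law: g_Y = g_Y* - β × Δu, so Δu = (g_Y* - g_Y)/β.
Δu = (3.44 + 2.94)/2.4 = 6.38/2.4 = 2.66 percentage points.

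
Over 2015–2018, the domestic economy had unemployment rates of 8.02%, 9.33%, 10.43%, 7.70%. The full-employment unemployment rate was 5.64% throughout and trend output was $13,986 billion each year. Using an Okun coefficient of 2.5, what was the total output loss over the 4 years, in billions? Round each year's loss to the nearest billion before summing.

$4,517 billion

Year 2015: gap = -2.5 × (8.02 - 5.64) = -5.95%, loss ≈ 13986 × 5.95/100 ≈ 832.
Year 2016: gap = -2.5 × (9.33 - 5.64) = -9.225%, loss ≈ 13986 × 9.225/100 ≈ 1290.
Year 2017: gap = -2.5 × (10.43 - 5.64) = -11.975%, loss ≈ 13986 × 11.975/100 ≈ 1675.
Year 2018: gap = -2.5 × (7.7 - 5.64) = -5.15%, loss ≈ 13986 × 5.15/100 ≈ 720.
Total lost output = 832 + 1290 + 1675 + 720 = 4517 billion.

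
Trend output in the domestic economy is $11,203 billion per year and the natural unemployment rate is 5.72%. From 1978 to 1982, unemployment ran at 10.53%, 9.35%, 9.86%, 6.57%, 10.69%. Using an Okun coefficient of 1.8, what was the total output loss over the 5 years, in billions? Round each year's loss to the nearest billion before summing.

Year 1978: gap = -1.8 × (10.53 - 5.72) = -8.658%, loss ≈ 11203 × 8.658/100 ≈ 970.
Year 1979: gap = -1.8 × (9.35 - 5.72) = -6.534%, loss ≈ 11203 × 6.534/100 ≈ 732.
Year 1980: gap = -1.8 × (9.86 - 5.72) = -7.452%, loss ≈ 11203 × 7.452/100 ≈ 835.
Year 1981: gap = -1.8 × (6.57 - 5.72) = -1.53%, loss ≈ 11203 × 1.53/100 ≈ 171.
Year 1982: gap = -1.8 × (10.69 - 5.72) = -8.946%, loss ≈ 11203 × 8.946/100 ≈ 1002.
Total lost output = 970 + 732 + 835 + 171 + 1002 = 3710 billion.

$3,710 billion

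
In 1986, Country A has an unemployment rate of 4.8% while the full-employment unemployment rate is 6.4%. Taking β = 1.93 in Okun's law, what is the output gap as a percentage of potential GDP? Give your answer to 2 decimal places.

3.09%

The unemployment gap is 4.8 - 6.4 = -1.6 percentage points.
Okun's law gives an output gap of -1.93 × (-1.6) = 3.088%, i.e. 3.09% above potential.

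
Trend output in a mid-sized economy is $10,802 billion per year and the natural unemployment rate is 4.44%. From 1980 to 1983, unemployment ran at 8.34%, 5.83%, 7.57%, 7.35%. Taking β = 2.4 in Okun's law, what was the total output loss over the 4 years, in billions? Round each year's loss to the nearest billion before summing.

Year 1980: gap = -2.4 × (8.34 - 4.44) = -9.36%, loss ≈ 10802 × 9.36/100 ≈ 1011.
Year 1981: gap = -2.4 × (5.83 - 4.44) = -3.336%, loss ≈ 10802 × 3.336/100 ≈ 360.
Year 1982: gap = -2.4 × (7.57 - 4.44) = -7.512%, loss ≈ 10802 × 7.512/100 ≈ 811.
Year 1983: gap = -2.4 × (7.35 - 4.44) = -6.984%, loss ≈ 10802 × 6.984/100 ≈ 754.
Total lost output = 1011 + 360 + 811 + 754 = 2936 billion.

$2,936 billion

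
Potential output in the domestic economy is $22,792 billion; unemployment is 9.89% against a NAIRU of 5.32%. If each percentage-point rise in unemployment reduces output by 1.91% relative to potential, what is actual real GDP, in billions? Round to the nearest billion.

Unemployment gap = 9.89 - 5.32 = 4.57 points, so the output gap is -1.91 × 4.57 = -8.7287%.
Actual GDP = 22792 × (1 - 8.7287/100) = 22792 × 0.912713 ≈ 20803 billion.

$20,803 billion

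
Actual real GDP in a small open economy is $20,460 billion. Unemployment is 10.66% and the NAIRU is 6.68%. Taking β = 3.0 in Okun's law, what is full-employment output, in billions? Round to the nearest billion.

$23,234 billion

Unemployment gap = 10.66 - 6.68 = 3.98 points, so output gap = -3 × 3.98 = -11.94%.
Since Y = Y* × (1 + gap/100), Y* = 20460/0.8806 ≈ 23234 billion.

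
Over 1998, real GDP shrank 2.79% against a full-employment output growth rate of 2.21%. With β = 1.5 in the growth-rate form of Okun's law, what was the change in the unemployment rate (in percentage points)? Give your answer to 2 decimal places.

3.33 percentage points

Growth-rate Okun's law: g_Y = g_Y* - β × Δu, so Δu = (g_Y* - g_Y)/β.
Δu = (2.21 + 2.79)/1.5 = 5/1.5 = 3.33 percentage points.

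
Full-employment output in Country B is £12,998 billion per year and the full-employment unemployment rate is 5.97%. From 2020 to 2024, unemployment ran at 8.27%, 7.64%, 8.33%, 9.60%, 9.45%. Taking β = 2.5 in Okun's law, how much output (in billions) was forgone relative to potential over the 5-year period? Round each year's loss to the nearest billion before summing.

Year 2020: gap = -2.5 × (8.27 - 5.97) = -5.75%, loss ≈ 12998 × 5.75/100 ≈ 747.
Year 2021: gap = -2.5 × (7.64 - 5.97) = -4.175%, loss ≈ 12998 × 4.175/100 ≈ 543.
Year 2022: gap = -2.5 × (8.33 - 5.97) = -5.9%, loss ≈ 12998 × 5.9/100 ≈ 767.
Year 2023: gap = -2.5 × (9.6 - 5.97) = -9.075%, loss ≈ 12998 × 9.075/100 ≈ 1180.
Year 2024: gap = -2.5 × (9.45 - 5.97) = -8.7%, loss ≈ 12998 × 8.7/100 ≈ 1131.
Total lost output = 747 + 543 + 767 + 1180 + 1131 = 4368 billion.

£4,368 billion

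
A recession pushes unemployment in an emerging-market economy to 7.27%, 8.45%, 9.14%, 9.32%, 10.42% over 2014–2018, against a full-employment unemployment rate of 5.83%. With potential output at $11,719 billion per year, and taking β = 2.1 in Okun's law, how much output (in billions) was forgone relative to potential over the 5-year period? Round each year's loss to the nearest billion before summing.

Year 2014: gap = -2.1 × (7.27 - 5.83) = -3.024%, loss ≈ 11719 × 3.024/100 ≈ 354.
Year 2015: gap = -2.1 × (8.45 - 5.83) = -5.502%, loss ≈ 11719 × 5.502/100 ≈ 645.
Year 2016: gap = -2.1 × (9.14 - 5.83) = -6.951%, loss ≈ 11719 × 6.951/100 ≈ 815.
Year 2017: gap = -2.1 × (9.32 - 5.83) = -7.329%, loss ≈ 11719 × 7.329/100 ≈ 859.
Year 2018: gap = -2.1 × (10.42 - 5.83) = -9.639%, loss ≈ 11719 × 9.639/100 ≈ 1130.
Total lost output = 354 + 645 + 815 + 859 + 1130 = 3803 billion.

$3,803 billion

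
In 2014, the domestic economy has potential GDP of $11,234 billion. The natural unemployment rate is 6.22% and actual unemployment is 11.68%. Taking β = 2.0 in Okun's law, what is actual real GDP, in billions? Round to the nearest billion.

Unemployment gap = 11.68 - 6.22 = 5.46 points, so the output gap is -2 × 5.46 = -10.92%.
Actual GDP = 11234 × (1 - 10.92/100) = 11234 × 0.8908 ≈ 10007 billion.

$10,007 billion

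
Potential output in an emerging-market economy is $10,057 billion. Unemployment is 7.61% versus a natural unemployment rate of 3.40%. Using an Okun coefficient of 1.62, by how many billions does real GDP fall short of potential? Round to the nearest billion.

$686 billion

Output gap = -1.62 × (7.61 - 3.4) = -1.62 × 4.21 = -6.8202%.
Actual GDP ≈ 10057 × 0.931798 ≈ 9371 billion, so the shortfall is 10057 - 9371 = 686 billion.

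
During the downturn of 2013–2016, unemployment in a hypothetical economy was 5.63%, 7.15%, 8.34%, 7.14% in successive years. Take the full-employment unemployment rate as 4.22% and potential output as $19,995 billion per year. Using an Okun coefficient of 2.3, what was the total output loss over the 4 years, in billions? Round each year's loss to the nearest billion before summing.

$5,233 billion

Year 2013: gap = -2.3 × (5.63 - 4.22) = -3.243%, loss ≈ 19995 × 3.243/100 ≈ 648.
Year 2014: gap = -2.3 × (7.15 - 4.22) = -6.739%, loss ≈ 19995 × 6.739/100 ≈ 1347.
Year 2015: gap = -2.3 × (8.34 - 4.22) = -9.476%, loss ≈ 19995 × 9.476/100 ≈ 1895.
Year 2016: gap = -2.3 × (7.14 - 4.22) = -6.716%, loss ≈ 19995 × 6.716/100 ≈ 1343.
Total lost output = 648 + 1347 + 1895 + 1343 = 5233 billion.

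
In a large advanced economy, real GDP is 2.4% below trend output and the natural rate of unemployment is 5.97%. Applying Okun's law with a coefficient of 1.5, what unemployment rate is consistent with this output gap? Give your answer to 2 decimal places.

7.57%

From Okun's law, u - u* = -(output gap)/β = -(-2.4)/1.5 = 1.6 points.
So u = 5.97 + 1.6 = 7.57%.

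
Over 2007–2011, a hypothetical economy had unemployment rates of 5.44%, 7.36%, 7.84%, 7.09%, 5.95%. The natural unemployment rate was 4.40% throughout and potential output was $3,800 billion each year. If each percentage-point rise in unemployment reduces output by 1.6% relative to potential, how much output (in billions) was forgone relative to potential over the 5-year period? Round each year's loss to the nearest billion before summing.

$710 billion

Year 2007: gap = -1.6 × (5.44 - 4.4) = -1.664%, loss ≈ 3800 × 1.664/100 ≈ 63.
Year 2008: gap = -1.6 × (7.36 - 4.4) = -4.736%, loss ≈ 3800 × 4.736/100 ≈ 180.
Year 2009: gap = -1.6 × (7.84 - 4.4) = -5.504%, loss ≈ 3800 × 5.504/100 ≈ 209.
Year 2010: gap = -1.6 × (7.09 - 4.4) = -4.304%, loss ≈ 3800 × 4.304/100 ≈ 164.
Year 2011: gap = -1.6 × (5.95 - 4.4) = -2.48%, loss ≈ 3800 × 2.48/100 ≈ 94.
Total lost output = 63 + 180 + 209 + 164 + 94 = 710 billion.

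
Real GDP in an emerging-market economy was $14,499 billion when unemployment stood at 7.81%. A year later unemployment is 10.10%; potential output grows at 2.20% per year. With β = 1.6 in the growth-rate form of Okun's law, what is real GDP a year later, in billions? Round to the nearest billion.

$14,287 billion

Δu = 10.1 - 7.81 = 2.29 points.
Okun's law (growth form): g_Y = g_Y* - β × Δu = 2.20 - 1.6 × (2.29) = 2.2 - 3.664 = -1.464%.
Real GDP in the next year = 14499 × (1 - 1.464/100) = 14499 × 0.98536 ≈ 14287 billion.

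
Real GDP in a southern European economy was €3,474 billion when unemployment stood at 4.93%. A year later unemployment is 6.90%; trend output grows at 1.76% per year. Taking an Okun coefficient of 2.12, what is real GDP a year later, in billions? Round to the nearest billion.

€3,390 billion

Δu = 6.9 - 4.93 = 1.97 points.
Okun's law (growth form): g_Y = g_Y* - β × Δu = 1.76 - 2.12 × (1.97) = 1.76 - 4.1764 = -2.4164%.
Real GDP in the next year = 3474 × (1 - 2.4164/100) = 3474 × 0.975836 ≈ 3390 billion.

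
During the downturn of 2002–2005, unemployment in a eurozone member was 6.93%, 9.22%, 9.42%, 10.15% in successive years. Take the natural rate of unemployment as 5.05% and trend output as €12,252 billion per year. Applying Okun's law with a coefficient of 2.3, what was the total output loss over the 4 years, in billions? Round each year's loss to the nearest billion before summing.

Year 2002: gap = -2.3 × (6.93 - 5.05) = -4.324%, loss ≈ 12252 × 4.324/100 ≈ 530.
Year 2003: gap = -2.3 × (9.22 - 5.05) = -9.591%, loss ≈ 12252 × 9.591/100 ≈ 1175.
Year 2004: gap = -2.3 × (9.42 - 5.05) = -10.051%, loss ≈ 12252 × 10.051/100 ≈ 1231.
Year 2005: gap = -2.3 × (10.15 - 5.05) = -11.73%, loss ≈ 12252 × 11.73/100 ≈ 1437.
Total lost output = 530 + 1175 + 1231 + 1437 = 4373 billion.

€4,373 billion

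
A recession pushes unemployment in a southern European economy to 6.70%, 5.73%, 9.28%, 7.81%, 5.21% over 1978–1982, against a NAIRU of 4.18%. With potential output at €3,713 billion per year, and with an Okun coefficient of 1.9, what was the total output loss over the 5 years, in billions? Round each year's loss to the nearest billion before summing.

€976 billion

Year 1978: gap = -1.9 × (6.7 - 4.18) = -4.788%, loss ≈ 3713 × 4.788/100 ≈ 178.
Year 1979: gap = -1.9 × (5.73 - 4.18) = -2.945%, loss ≈ 3713 × 2.945/100 ≈ 109.
Year 1980: gap = -1.9 × (9.28 - 4.18) = -9.69%, loss ≈ 3713 × 9.69/100 ≈ 360.
Year 1981: gap = -1.9 × (7.81 - 4.18) = -6.897%, loss ≈ 3713 × 6.897/100 ≈ 256.
Year 1982: gap = -1.9 × (5.21 - 4.18) = -1.957%, loss ≈ 3713 × 1.957/100 ≈ 73.
Total lost output = 178 + 109 + 360 + 256 + 73 = 976 billion.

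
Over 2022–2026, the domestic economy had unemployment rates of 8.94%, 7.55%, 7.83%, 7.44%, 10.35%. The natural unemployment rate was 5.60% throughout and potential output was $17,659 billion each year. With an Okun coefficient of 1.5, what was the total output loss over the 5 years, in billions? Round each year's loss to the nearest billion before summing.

Year 2022: gap = -1.5 × (8.94 - 5.6) = -5.01%, loss ≈ 17659 × 5.01/100 ≈ 885.
Year 2023: gap = -1.5 × (7.55 - 5.6) = -2.925%, loss ≈ 17659 × 2.925/100 ≈ 517.
Year 2024: gap = -1.5 × (7.83 - 5.6) = -3.345%, loss ≈ 17659 × 3.345/100 ≈ 591.
Year 2025: gap = -1.5 × (7.44 - 5.6) = -2.76%, loss ≈ 17659 × 2.76/100 ≈ 487.
Year 2026: gap = -1.5 × (10.35 - 5.6) = -7.125%, loss ≈ 17659 × 7.125/100 ≈ 1258.
Total lost output = 885 + 517 + 591 + 487 + 1258 = 3738 billion.

$3,738 billion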